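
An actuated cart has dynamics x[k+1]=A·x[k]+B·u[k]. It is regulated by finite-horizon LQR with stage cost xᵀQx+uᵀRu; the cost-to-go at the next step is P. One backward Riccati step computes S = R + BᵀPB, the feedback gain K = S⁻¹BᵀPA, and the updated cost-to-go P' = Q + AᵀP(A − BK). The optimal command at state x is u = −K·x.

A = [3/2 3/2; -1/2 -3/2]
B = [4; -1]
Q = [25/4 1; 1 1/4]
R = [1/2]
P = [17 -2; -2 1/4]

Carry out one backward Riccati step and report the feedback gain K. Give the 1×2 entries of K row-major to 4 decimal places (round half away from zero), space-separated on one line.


0.3779 0.4065

BᵀP = [70.0000 -8.2500]
S = R + BᵀPB = [1/2] + [288.2500] = [288.7500]
BᵀPA = [109.1250 117.3750]
K = S⁻¹·BᵀPA = [0.3779 0.4065]
A−BK = [-0.0117 -0.1260; -0.1221 -1.0935]
AᵀP(A−BK) = [0.0718 0.0789; 0.0789 0.1003]
P' = Q + AᵀP(A−BK) = [6.3218 1.0789; 1.0789 0.3503]
tr(P') = 6.6721


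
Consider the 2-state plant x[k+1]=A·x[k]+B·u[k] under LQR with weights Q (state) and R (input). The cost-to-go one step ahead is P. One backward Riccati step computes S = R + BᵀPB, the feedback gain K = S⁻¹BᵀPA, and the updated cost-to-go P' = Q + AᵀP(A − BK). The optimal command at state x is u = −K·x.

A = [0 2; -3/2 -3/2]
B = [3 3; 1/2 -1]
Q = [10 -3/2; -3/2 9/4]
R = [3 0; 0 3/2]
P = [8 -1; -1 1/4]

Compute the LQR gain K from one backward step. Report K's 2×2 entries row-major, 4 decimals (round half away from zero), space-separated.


-0.0380 0.1810 0.0960 0.5216

BᵀP = [23.5000 -2.8750; 25.0000 -3.2500]
S = R + BᵀPB = [3 0; 0 3/2] + [69.0625 73.3750; 73.3750 78.2500] = [72.0625 73.3750; 73.3750 79.7500]
BᵀPA = [4.3125 51.3125; 4.8750 54.8750]
K = S⁻¹·BᵀPA = [-0.0380 0.1810; 0.0960 0.5216]
A−BK = [-0.1743 -0.1077; -1.3850 -1.0689]
AᵀP(A−BK) = [0.2579 0.2393; 0.2393 0.6545]
P' = Q + AᵀP(A−BK) = [10.2579 -1.2607; -1.2607 2.9045]
tr(P') = 13.1625


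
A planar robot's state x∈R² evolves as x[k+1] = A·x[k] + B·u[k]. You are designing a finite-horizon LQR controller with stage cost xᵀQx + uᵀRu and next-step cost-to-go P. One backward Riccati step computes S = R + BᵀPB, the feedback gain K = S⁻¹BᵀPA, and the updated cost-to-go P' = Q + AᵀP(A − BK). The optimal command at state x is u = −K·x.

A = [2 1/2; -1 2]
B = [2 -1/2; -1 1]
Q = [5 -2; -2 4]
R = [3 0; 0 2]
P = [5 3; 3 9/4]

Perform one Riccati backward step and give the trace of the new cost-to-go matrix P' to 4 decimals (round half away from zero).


BᵀP = [7.0000 3.7500; 0.5000 0.7500]
S = R + BᵀPB = [3 0; 0 2] + [10.2500 0.2500; 0.2500 0.5000] = [13.2500 0.2500; 0.2500 2.5000]
BᵀPA = [10.2500 11.0000; 0.2500 1.7500]
K = S⁻¹·BᵀPA = [0.7732 0.8185; 0.0227 0.6181]
A−BK = [0.4650 -0.8280; -0.2495 2.2004]
AᵀP(A−BK) = [2.3195 2.4556; 2.4556 6.1645]
P' = Q + AᵀP(A−BK) = [7.3195 0.4556; 0.4556 10.1645]
tr(P') = 17.4839

17.4839


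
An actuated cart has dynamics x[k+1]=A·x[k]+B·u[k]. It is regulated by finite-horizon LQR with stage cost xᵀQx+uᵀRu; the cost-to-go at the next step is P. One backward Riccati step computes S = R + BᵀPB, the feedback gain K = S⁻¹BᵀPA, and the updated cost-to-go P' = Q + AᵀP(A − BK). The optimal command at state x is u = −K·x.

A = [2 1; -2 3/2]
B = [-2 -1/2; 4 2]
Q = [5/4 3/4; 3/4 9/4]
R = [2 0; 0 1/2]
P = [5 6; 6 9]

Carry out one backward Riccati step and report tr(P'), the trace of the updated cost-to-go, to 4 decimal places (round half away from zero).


8.7829

BᵀP = [14.0000 24.0000; 9.5000 15.0000]
S = R + BᵀPB = [2 0; 0 1/2] + [68.0000 41.0000; 41.0000 25.2500] = [70.0000 41.0000; 41.0000 25.7500]
BᵀPA = [-20.0000 50.0000; -11.0000 32.0000]
K = S⁻¹·BᵀPA = [-0.5267 -0.2016; 0.4115 1.5638]
A−BK = [1.1523 1.3786; -0.7160 -0.8210]
AᵀP(A−BK) = [1.9918 2.1687; 2.1687 3.2912]
P' = Q + AᵀP(A−BK) = [3.2418 2.9187; 2.9187 5.5412]
tr(P') = 8.7829


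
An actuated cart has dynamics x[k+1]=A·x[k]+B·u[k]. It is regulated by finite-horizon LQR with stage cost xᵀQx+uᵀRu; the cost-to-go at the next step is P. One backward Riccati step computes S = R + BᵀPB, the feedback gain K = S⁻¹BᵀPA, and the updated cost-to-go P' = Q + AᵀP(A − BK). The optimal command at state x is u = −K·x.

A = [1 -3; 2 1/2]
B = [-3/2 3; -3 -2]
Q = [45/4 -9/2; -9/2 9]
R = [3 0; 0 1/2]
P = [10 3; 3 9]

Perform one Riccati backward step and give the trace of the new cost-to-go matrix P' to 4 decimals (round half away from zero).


22.2944

BᵀP = [-24.0000 -31.5000; 24.0000 -9.0000]
S = R + BᵀPB = [3 0; 0 1/2] + [130.5000 -9.0000; -9.0000 90.0000] = [133.5000 -9.0000; -9.0000 90.5000]
BᵀPA = [-87.0000 56.2500; 6.0000 -76.5000]
K = S⁻¹·BᵀPA = [-0.6516 0.3668; 0.0015 -0.8088]
A−BK = [0.0181 -0.0233; 0.0482 -0.0172]
AᵀP(A−BK) = [1.3032 -0.7336; -0.7336 0.7413]
P' = Q + AᵀP(A−BK) = [12.5532 -5.2336; -5.2336 9.7413]
tr(P') = 22.2944


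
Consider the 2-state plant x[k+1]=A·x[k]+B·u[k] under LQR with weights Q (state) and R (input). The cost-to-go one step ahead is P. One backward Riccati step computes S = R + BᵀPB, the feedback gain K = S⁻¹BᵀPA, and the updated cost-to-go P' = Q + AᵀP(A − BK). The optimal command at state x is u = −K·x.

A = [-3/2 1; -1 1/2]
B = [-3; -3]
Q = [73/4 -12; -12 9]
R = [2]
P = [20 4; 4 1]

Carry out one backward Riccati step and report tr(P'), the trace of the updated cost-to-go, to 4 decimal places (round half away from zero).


27.9439

BᵀP = [-72.0000 -15.0000]
S = R + BᵀPB = [2] + [261.0000] = [263.0000]
BᵀPA = [123.0000 -79.5000]
K = S⁻¹·BᵀPA = [0.4677 -0.3023]
A−BK = [-0.0970 0.0932; 0.4030 -0.4068]
AᵀP(A−BK) = [0.4753 -0.3194; -0.3194 0.2186]
P' = Q + AᵀP(A−BK) = [18.7253 -12.3194; -12.3194 9.2186]
tr(P') = 27.9439


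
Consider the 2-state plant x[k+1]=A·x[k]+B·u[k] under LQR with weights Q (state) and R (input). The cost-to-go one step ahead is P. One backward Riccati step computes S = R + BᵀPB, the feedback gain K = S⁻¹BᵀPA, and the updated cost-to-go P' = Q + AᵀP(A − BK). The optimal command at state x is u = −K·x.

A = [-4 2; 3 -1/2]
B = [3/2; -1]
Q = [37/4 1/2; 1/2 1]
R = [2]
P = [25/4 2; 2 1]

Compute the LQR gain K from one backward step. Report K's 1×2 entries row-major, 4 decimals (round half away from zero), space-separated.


-2.1243 1.2429

BᵀP = [7.3750 2.0000]
S = R + BᵀPB = [2] + [9.0625] = [11.0625]
BᵀPA = [-23.5000 13.7500]
K = S⁻¹·BᵀPA = [-2.1243 1.2429]
A−BK = [-0.8136 0.1356; 0.8757 0.7429]
AᵀP(A−BK) = [11.0791 -6.2910; -6.2910 4.1596]
P' = Q + AᵀP(A−BK) = [20.3291 -5.7910; -5.7910 5.1596]
tr(P') = 25.4887


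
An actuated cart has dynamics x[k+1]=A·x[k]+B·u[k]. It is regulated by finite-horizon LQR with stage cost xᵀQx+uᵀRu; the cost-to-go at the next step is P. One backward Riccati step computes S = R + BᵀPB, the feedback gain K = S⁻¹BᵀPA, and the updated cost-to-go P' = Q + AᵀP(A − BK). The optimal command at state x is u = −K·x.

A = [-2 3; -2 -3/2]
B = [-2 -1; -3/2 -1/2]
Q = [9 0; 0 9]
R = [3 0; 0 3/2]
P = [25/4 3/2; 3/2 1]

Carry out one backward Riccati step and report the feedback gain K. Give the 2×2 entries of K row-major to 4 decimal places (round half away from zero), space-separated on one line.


0.7124 -0.5991 0.6200 -0.8227

BᵀP = [-14.7500 -4.5000; -7.0000 -2.0000]
S = R + BᵀPB = [3 0; 0 3/2] + [36.2500 17.0000; 17.0000 8.0000] = [39.2500 17.0000; 17.0000 9.5000]
BᵀPA = [38.5000 -37.5000; 18.0000 -18.0000]
K = S⁻¹·BᵀPA = [0.7124 -0.5991; 0.6200 -0.8227]
A−BK = [0.0447 0.9791; -0.6215 -2.8100]
AᵀP(A−BK) = [2.4143 -1.1267; -1.1267 7.7258]
P' = Q + AᵀP(A−BK) = [11.4143 -1.1267; -1.1267 16.7258]
tr(P') = 28.1401


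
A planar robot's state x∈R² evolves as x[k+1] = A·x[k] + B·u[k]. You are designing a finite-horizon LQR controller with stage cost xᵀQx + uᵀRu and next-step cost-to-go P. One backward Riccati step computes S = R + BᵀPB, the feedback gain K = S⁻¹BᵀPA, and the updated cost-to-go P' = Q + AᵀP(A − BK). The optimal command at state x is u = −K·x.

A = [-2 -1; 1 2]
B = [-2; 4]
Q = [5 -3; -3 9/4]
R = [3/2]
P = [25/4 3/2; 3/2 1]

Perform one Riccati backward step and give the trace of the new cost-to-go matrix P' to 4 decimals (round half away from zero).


17.0000

BᵀP = [-6.5000 1.0000]
S = R + BᵀPB = [3/2] + [17.0000] = [18.5000]
BᵀPA = [14.0000 8.5000]
K = S⁻¹·BᵀPA = [0.7568 0.4595]
A−BK = [-0.4865 -0.0811; -2.0270 0.1622]
AᵀP(A−BK) = [9.4054 0.5676; 0.5676 0.3446]
P' = Q + AᵀP(A−BK) = [14.4054 -2.4324; -2.4324 2.5946]
tr(P') = 17.0000


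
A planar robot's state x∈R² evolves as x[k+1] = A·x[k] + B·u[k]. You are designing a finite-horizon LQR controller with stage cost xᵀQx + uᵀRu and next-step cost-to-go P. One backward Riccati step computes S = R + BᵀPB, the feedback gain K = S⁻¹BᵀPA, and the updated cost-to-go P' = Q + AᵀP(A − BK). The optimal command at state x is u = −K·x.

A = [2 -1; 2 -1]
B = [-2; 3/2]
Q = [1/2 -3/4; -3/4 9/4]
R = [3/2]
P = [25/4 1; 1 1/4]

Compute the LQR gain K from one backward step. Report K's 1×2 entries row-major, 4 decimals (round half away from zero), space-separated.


-1.1988 0.5994

BᵀP = [-11.0000 -1.6250]
S = R + BᵀPB = [3/2] + [19.5625] = [21.0625]
BᵀPA = [-25.2500 12.6250]
K = S⁻¹·BᵀPA = [-1.1988 0.5994]
A−BK = [-0.3976 0.1988; 3.7982 -1.8991]
AᵀP(A−BK) = [3.7300 -1.8650; -1.8650 0.9325]
P' = Q + AᵀP(A−BK) = [4.2300 -2.6150; -2.6150 3.1825]
tr(P') = 7.4125


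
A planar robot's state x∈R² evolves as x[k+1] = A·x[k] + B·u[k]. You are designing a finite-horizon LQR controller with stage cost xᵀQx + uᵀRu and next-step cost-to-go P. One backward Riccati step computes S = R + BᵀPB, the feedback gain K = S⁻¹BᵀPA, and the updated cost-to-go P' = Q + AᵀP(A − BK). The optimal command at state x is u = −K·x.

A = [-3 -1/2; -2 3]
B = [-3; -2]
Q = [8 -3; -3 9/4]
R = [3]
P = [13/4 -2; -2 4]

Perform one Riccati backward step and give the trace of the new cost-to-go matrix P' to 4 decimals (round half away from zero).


BᵀP = [-5.7500 -2.0000]
S = R + BᵀPB = [3] + [21.2500] = [24.2500]
BᵀPA = [21.2500 -3.1250]
K = S⁻¹·BᵀPA = [0.8763 -0.1289]
A−BK = [-0.3711 -0.8866; -0.2474 2.7423]
AᵀP(A−BK) = [2.6289 -0.3866; -0.3866 42.4098]
P' = Q + AᵀP(A−BK) = [10.6289 -3.3866; -3.3866 44.6598]
tr(P') = 55.2887

55.2887


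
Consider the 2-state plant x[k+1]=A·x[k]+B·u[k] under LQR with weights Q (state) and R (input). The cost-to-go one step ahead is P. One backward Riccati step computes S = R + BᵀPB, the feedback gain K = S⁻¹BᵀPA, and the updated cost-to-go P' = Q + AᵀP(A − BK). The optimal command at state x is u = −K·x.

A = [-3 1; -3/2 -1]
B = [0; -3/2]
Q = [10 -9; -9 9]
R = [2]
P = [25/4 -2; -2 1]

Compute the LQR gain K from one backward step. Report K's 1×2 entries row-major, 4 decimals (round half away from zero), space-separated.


-1.5882 1.0588

BᵀP = [3.0000 -1.5000]
S = R + BᵀPB = [2] + [2.2500] = [4.2500]
BᵀPA = [-6.7500 4.5000]
K = S⁻¹·BᵀPA = [-1.5882 1.0588]
A−BK = [-3.0000 1.0000; -3.8824 0.5882]
AᵀP(A−BK) = [29.7794 -13.1029; -13.1029 6.4853]
P' = Q + AᵀP(A−BK) = [39.7794 -22.1029; -22.1029 15.4853]
tr(P') = 55.2647


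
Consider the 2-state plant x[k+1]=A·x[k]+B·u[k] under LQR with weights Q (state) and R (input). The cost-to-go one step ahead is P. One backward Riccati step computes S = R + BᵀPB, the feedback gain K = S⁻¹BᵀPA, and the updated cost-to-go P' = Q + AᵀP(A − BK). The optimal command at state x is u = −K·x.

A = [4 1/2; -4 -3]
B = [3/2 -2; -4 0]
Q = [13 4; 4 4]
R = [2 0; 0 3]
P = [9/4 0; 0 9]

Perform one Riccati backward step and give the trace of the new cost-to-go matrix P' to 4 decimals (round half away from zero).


BᵀP = [3.3750 -36.0000; -4.5000 0.0000]
S = R + BᵀPB = [2 0; 0 3] + [149.0625 -6.7500; -6.7500 9.0000] = [151.0625 -6.7500; -6.7500 12.0000]
BᵀPA = [157.5000 109.6875; -18.0000 -2.2500]
K = S⁻¹·BᵀPA = [1.0007 0.7362; -0.9371 0.2266]
A−BK = [0.6247 -0.1511; 0.0030 -0.0551]
AᵀP(A−BK) = [5.5155 0.6226; 0.6226 1.3168]
P' = Q + AᵀP(A−BK) = [18.5155 4.6226; 4.6226 5.3168]
tr(P') = 23.8324

23.8324


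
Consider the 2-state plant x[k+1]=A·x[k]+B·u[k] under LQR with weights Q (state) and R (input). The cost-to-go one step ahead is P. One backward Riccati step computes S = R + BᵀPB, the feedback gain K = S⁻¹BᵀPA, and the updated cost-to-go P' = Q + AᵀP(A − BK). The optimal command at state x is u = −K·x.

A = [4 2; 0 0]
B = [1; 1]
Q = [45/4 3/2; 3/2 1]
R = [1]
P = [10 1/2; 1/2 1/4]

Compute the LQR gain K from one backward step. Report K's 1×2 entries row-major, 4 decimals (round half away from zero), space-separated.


3.4286 1.7143

BᵀP = [10.5000 0.7500]
S = R + BᵀPB = [1] + [11.2500] = [12.2500]
BᵀPA = [42.0000 21.0000]
K = S⁻¹·BᵀPA = [3.4286 1.7143]
A−BK = [0.5714 0.2857; -3.4286 -1.7143]
AᵀP(A−BK) = [16.0000 8.0000; 8.0000 4.0000]
P' = Q + AᵀP(A−BK) = [27.2500 9.5000; 9.5000 5.0000]
tr(P') = 32.2500


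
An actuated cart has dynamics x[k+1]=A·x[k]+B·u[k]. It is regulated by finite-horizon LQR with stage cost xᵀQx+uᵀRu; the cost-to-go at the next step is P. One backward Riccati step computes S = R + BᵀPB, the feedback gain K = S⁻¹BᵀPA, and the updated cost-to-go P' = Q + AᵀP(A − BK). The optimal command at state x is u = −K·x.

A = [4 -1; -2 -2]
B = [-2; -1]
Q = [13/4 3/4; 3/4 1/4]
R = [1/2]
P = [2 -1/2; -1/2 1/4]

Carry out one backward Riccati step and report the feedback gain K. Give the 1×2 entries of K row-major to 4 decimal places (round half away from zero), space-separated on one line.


BᵀP = [-3.5000 0.7500]
S = R + BᵀPB = [1/2] + [6.2500] = [6.7500]
BᵀPA = [-15.5000 2.0000]
K = S⁻¹·BᵀPA = [-2.2963 0.2963]
A−BK = [-0.5926 -0.4074; -4.2963 -1.7037]
AᵀP(A−BK) = [5.4074 0.5926; 0.5926 0.4074]
P' = Q + AᵀP(A−BK) = [8.6574 1.3426; 1.3426 0.6574]
tr(P') = 9.3148

-2.2963 0.2963


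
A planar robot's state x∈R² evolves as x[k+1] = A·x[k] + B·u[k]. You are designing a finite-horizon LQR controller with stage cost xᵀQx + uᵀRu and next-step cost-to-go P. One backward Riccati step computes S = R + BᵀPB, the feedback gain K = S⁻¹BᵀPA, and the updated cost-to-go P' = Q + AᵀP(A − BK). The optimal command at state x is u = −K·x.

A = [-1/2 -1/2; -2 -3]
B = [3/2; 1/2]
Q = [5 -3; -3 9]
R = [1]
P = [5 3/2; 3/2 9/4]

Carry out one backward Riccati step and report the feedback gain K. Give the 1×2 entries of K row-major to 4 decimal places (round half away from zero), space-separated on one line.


-0.7220 -0.9461

BᵀP = [8.2500 3.3750]
S = R + BᵀPB = [1] + [14.0625] = [15.0625]
BᵀPA = [-10.8750 -14.2500]
K = S⁻¹·BᵀPA = [-0.7220 -0.9461]
A−BK = [0.5830 0.9191; -1.6390 -2.5270]
AᵀP(A−BK) = [5.3983 8.2116; 8.2116 12.5187]
P' = Q + AᵀP(A−BK) = [10.3983 5.2116; 5.2116 21.5187]
tr(P') = 31.9170


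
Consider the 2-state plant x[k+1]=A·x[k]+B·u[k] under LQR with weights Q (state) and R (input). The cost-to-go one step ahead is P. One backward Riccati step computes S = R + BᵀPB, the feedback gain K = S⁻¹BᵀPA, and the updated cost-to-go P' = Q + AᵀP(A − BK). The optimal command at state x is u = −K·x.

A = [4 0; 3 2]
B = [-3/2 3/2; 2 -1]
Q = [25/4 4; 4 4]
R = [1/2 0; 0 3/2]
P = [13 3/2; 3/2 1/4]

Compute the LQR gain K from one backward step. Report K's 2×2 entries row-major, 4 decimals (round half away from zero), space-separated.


-1.9868 -0.0158 1.2190 0.1372

BᵀP = [-16.5000 -1.7500; 18.0000 2.0000]
S = R + BᵀPB = [1/2 0; 0 3/2] + [21.2500 -23.0000; -23.0000 25.0000] = [21.7500 -23.0000; -23.0000 26.5000]
BᵀPA = [-71.2500 -3.5000; 78.0000 4.0000]
K = S⁻¹·BᵀPA = [-1.9868 -0.0158; 1.2190 0.1372]
A−BK = [-0.8087 -0.2296; 8.1926 2.1689]
AᵀP(A−BK) = [9.6082 1.6702; 1.6702 0.3958]
P' = Q + AᵀP(A−BK) = [15.8582 5.6702; 5.6702 4.3958]
tr(P') = 20.2540


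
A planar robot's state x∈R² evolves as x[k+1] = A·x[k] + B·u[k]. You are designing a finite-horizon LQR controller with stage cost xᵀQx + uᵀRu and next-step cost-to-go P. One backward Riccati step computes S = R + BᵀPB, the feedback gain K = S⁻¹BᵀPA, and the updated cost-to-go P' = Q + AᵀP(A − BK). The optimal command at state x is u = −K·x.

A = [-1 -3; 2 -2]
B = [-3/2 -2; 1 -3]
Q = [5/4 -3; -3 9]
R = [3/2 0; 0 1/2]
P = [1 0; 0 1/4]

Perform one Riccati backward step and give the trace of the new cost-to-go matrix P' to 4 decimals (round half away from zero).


12.1531

BᵀP = [-1.5000 0.2500; -2.0000 -0.7500]
S = R + BᵀPB = [3/2 0; 0 1/2] + [2.5000 2.2500; 2.2500 6.2500] = [4.0000 2.2500; 2.2500 6.7500]
BᵀPA = [2.0000 4.0000; 0.5000 7.5000]
K = S⁻¹·BᵀPA = [0.5641 0.4615; -0.1140 0.9573]
A−BK = [-0.3818 -0.3932; 1.0940 0.4103]
AᵀP(A−BK) = [0.9288 0.5983; 0.5983 0.9744]
P' = Q + AᵀP(A−BK) = [2.1788 -2.4017; -2.4017 9.9744]
tr(P') = 12.1531


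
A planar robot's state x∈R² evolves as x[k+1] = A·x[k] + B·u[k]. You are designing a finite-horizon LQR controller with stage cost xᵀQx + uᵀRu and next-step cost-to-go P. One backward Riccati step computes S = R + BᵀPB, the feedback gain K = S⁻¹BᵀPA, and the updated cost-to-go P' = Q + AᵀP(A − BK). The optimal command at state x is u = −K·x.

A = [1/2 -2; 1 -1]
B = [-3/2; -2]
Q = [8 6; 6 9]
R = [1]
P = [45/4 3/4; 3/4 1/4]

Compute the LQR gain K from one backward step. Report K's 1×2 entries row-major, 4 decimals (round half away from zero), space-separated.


-0.3399 1.2063

BᵀP = [-18.3750 -1.6250]
S = R + BᵀPB = [1] + [30.8125] = [31.8125]
BᵀPA = [-10.8125 38.3750]
K = S⁻¹·BᵀPA = [-0.3399 1.2063]
A−BK = [-0.0098 -0.1906; 0.3202 1.4126]
AᵀP(A−BK) = [0.1375 -0.3320; -0.3320 1.9587]
P' = Q + AᵀP(A−BK) = [8.1375 5.6680; 5.6680 10.9587]
tr(P') = 19.0963


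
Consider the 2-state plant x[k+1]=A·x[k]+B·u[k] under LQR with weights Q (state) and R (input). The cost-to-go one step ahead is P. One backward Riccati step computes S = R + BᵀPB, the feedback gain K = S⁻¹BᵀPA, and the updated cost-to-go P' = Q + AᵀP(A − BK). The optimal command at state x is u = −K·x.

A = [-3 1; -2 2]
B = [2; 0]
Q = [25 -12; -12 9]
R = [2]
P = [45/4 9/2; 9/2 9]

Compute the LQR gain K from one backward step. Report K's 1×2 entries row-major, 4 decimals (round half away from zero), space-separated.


-1.8191 0.8617

BᵀP = [22.5000 9.0000]
S = R + BᵀPB = [2] + [45.0000] = [47.0000]
BᵀPA = [-85.5000 40.5000]
K = S⁻¹·BᵀPA = [-1.8191 0.8617]
A−BK = [0.6383 -0.7234; -2.0000 2.0000]
AᵀP(A−BK) = [35.7128 -32.0745; -32.0745 30.3511]
P' = Q + AᵀP(A−BK) = [60.7128 -44.0745; -44.0745 39.3511]
tr(P') = 100.0638


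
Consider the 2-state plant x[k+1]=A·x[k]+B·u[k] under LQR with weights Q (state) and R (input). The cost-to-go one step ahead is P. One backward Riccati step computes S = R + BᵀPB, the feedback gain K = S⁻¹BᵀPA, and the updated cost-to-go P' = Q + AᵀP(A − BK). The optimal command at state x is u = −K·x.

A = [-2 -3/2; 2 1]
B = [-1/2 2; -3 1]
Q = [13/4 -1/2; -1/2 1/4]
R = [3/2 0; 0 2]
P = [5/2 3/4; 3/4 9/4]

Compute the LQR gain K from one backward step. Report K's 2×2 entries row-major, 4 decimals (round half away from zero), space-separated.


-0.8060 -0.4493 -0.8919 -0.6505

BᵀP = [-3.5000 -7.1250; 5.7500 3.7500]
S = R + BᵀPB = [3/2 0; 0 2] + [23.1250 -14.1250; -14.1250 15.2500] = [24.6250 -14.1250; -14.1250 17.2500]
BᵀPA = [-7.2500 -1.8750; -4.0000 -4.8750]
K = S⁻¹·BᵀPA = [-0.8060 -0.4493; -0.8919 -0.6505]
A−BK = [-0.6193 -0.4237; 0.4739 0.3027]
AᵀP(A−BK) = [3.5891 2.3909; 2.3909 1.6115]
P' = Q + AᵀP(A−BK) = [6.8391 1.8909; 1.8909 1.8615]
tr(P') = 8.7006


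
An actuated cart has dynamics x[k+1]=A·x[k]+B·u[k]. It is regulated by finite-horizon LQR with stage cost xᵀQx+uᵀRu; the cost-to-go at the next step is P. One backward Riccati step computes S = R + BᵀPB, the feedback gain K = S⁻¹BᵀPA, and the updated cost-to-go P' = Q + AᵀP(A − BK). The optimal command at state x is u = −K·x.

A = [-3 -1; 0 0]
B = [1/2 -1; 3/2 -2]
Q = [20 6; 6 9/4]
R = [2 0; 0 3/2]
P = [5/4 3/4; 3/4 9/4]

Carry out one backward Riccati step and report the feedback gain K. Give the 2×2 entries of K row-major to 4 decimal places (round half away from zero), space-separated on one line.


BᵀP = [1.7500 3.7500; -2.7500 -5.2500]
S = R + BᵀPB = [2 0; 0 3/2] + [6.5000 -9.2500; -9.2500 13.2500] = [8.5000 -9.2500; -9.2500 14.7500]
BᵀPA = [-5.2500 -1.7500; 8.2500 2.7500]
K = S⁻¹·BᵀPA = [-0.0283 -0.0094; 0.5416 0.1805]
A−BK = [-2.4443 -0.8148; 1.1256 0.3752]
AᵀP(A−BK) = [6.6334 2.2111; 2.2111 0.7370]
P' = Q + AᵀP(A−BK) = [26.6334 8.2111; 8.2111 2.9870]
tr(P') = 29.6205

-0.0283 -0.0094 0.5416 0.1805


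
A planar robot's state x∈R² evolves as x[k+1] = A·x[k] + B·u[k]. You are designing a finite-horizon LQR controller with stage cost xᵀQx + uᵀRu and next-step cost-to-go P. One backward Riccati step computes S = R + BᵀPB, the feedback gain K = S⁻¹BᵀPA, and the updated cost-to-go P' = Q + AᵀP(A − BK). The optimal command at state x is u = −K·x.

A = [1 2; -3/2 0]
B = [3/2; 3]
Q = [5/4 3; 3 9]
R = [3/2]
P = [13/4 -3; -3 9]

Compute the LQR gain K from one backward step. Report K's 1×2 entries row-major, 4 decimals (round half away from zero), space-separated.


-0.6030 -0.1313

BᵀP = [-4.1250 22.5000]
S = R + BᵀPB = [3/2] + [61.3125] = [62.8125]
BᵀPA = [-37.8750 -8.2500]
K = S⁻¹·BᵀPA = [-0.6030 -0.1313]
A−BK = [1.9045 2.1970; 0.3090 0.3940]
AᵀP(A−BK) = [9.6619 10.5254; 10.5254 11.9164]
P' = Q + AᵀP(A−BK) = [10.9119 13.5254; 13.5254 20.9164]
tr(P') = 31.8284


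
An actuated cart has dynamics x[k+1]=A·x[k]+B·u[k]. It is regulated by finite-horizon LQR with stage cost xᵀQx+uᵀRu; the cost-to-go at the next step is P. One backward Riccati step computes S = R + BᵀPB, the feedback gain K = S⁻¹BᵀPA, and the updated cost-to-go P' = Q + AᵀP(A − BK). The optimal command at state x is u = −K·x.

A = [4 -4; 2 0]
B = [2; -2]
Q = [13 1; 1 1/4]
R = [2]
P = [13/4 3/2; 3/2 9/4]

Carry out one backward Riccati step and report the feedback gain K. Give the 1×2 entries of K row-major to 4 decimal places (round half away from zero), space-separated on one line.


0.9167 -1.1667

BᵀP = [3.5000 -1.5000]
S = R + BᵀPB = [2] + [10.0000] = [12.0000]
BᵀPA = [11.0000 -14.0000]
K = S⁻¹·BᵀPA = [0.9167 -1.1667]
A−BK = [2.1667 -1.6667; 3.8333 -2.3333]
AᵀP(A−BK) = [74.9167 -51.1667; -51.1667 35.6667]
P' = Q + AᵀP(A−BK) = [87.9167 -50.1667; -50.1667 35.9167]
tr(P') = 123.8333


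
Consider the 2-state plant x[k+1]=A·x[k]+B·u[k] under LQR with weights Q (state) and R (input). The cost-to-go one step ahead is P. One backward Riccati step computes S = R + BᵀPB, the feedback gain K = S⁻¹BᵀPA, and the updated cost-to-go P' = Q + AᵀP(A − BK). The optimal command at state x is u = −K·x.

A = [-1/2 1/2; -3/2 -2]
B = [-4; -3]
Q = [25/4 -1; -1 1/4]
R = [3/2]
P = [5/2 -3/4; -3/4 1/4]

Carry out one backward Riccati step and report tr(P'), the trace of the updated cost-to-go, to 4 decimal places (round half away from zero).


6.9539

BᵀP = [-7.7500 2.2500]
S = R + BᵀPB = [3/2] + [24.2500] = [25.7500]
BᵀPA = [0.5000 -8.3750]
K = S⁻¹·BᵀPA = [0.0194 -0.3252]
A−BK = [-0.4223 -0.8010; -1.4417 -2.9757]
AᵀP(A−BK) = [0.0528 0.1001; 0.1001 0.4011]
P' = Q + AᵀP(A−BK) = [6.3028 -0.8999; -0.8999 0.6511]
tr(P') = 6.9539


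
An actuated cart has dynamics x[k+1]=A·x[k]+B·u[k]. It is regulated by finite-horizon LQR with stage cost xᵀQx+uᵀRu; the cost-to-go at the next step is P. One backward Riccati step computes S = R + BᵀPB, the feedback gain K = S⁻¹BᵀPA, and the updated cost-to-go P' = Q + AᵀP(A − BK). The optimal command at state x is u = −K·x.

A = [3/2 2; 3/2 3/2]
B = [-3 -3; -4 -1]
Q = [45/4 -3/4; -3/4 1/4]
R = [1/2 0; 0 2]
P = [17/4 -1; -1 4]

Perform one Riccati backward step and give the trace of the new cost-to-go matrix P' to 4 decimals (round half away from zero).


BᵀP = [-8.7500 -13.0000; -11.7500 -1.0000]
S = R + BᵀPB = [1/2 0; 0 2] + [78.2500 39.2500; 39.2500 36.2500] = [78.7500 39.2500; 39.2500 38.2500]
BᵀPA = [-32.6250 -37.0000; -19.1250 -25.0000]
K = S⁻¹·BᵀPA = [-0.3379 -0.2949; -0.1533 -0.3510]
A−BK = [0.0265 0.0623; -0.0048 -0.0306]
AᵀP(A−BK) = [0.1074 0.1661; 0.1661 0.3139]
P' = Q + AᵀP(A−BK) = [11.3574 -0.5839; -0.5839 0.5639]
tr(P') = 11.9213

11.9213


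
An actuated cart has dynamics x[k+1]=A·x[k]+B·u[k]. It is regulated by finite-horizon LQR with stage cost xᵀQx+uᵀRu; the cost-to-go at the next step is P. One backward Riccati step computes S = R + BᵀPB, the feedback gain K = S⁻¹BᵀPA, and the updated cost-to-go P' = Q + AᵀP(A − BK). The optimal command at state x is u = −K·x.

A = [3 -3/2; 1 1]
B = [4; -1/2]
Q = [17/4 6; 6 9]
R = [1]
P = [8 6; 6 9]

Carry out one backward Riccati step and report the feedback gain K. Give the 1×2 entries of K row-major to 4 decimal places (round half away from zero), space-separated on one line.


0.9930 -0.2238

BᵀP = [29.0000 19.5000]
S = R + BᵀPB = [1] + [106.2500] = [107.2500]
BᵀPA = [106.5000 -24.0000]
K = S⁻¹·BᵀPA = [0.9930 -0.2238]
A−BK = [-0.9720 -0.6049; 1.4965 0.8881]
AᵀP(A−BK) = [11.2448 5.8322; 5.8322 3.6294]
P' = Q + AᵀP(A−BK) = [15.4948 11.8322; 11.8322 12.6294]
tr(P') = 28.1241


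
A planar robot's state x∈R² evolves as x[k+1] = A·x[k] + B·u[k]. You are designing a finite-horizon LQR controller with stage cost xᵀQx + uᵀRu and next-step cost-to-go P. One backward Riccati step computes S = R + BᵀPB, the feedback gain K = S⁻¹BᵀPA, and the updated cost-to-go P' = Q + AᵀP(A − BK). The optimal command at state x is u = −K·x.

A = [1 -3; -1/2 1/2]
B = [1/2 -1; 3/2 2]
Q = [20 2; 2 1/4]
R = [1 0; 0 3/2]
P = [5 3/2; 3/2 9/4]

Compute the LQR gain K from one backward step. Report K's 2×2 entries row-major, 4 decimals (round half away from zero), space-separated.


0.4807 -1.8072 -0.5455 1.4553

BᵀP = [4.7500 4.1250; -2.0000 3.0000]
S = R + BᵀPB = [1 0; 0 3/2] + [8.5625 3.5000; 3.5000 8.0000] = [9.5625 3.5000; 3.5000 9.5000]
BᵀPA = [2.6875 -12.1875; -3.5000 7.5000]
K = S⁻¹·BᵀPA = [0.4807 -1.8072; -0.5455 1.4553]
A−BK = [0.2141 -0.6412; -0.1300 0.3002]
AᵀP(A−BK) = [0.8612 -2.6123; -2.6123 8.1233]
P' = Q + AᵀP(A−BK) = [20.8612 -0.6123; -0.6123 8.3733]
tr(P') = 29.2345


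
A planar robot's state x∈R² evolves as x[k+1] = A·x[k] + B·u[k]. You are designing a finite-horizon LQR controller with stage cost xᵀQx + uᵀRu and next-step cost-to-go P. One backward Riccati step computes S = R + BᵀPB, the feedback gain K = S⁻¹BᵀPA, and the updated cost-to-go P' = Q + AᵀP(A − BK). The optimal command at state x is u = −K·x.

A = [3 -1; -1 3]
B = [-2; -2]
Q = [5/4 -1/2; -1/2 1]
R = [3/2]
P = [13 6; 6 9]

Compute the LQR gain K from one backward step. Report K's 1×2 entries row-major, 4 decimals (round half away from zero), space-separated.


BᵀP = [-38.0000 -30.0000]
S = R + BᵀPB = [3/2] + [136.0000] = [137.5000]
BᵀPA = [-84.0000 -52.0000]
K = S⁻¹·BᵀPA = [-0.6109 -0.3782]
A−BK = [1.7782 -1.7564; -2.2218 2.2436]
AᵀP(A−BK) = [38.6836 -37.7673; -37.7673 38.3345]
P' = Q + AᵀP(A−BK) = [39.9336 -38.2673; -38.2673 39.3345]
tr(P') = 79.2682

-0.6109 -0.3782


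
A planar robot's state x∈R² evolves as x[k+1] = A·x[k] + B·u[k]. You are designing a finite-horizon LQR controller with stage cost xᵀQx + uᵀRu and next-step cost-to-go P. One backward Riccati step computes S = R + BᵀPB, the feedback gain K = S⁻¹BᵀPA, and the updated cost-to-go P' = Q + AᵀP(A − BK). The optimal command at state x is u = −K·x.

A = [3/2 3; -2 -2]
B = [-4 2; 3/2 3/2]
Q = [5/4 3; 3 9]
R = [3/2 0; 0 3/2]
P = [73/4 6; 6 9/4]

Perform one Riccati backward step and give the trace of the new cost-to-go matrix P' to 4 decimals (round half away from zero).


11.8231

BᵀP = [-64.0000 -20.6250; 45.5000 15.3750]
S = R + BᵀPB = [3/2 0; 0 3/2] + [225.0625 -158.9375; -158.9375 114.0625] = [226.5625 -158.9375; -158.9375 115.5625]
BᵀPA = [-54.7500 -150.7500; 37.5000 105.7500]
K = S⁻¹·BᵀPA = [-0.3984 -0.6660; -0.2234 -0.0009]
A−BK = [0.3533 0.3377; -1.0674 -0.9996]
AᵀP(A−BK) = [0.6290 0.6947; 0.6947 0.9441]
P' = Q + AᵀP(A−BK) = [1.8790 3.6947; 3.6947 9.9441]
tr(P') = 11.8231


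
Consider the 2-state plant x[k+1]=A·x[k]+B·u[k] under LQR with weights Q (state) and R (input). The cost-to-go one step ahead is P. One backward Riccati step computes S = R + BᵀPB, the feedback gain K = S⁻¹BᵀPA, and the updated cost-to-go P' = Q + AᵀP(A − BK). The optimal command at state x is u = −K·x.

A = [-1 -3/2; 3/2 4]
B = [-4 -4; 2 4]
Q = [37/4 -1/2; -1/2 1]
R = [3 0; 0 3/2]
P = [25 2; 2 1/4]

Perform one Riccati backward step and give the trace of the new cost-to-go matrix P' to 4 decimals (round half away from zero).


11.1661

BᵀP = [-96.0000 -7.5000; -92.0000 -7.0000]
S = R + BᵀPB = [3 0; 0 3/2] + [369.0000 354.0000; 354.0000 340.0000] = [372.0000 354.0000; 354.0000 341.5000]
BᵀPA = [84.7500 114.0000; 81.5000 110.0000]
K = S⁻¹·BᵀPA = [0.0529 -0.0052; 0.1838 0.3275]
A−BK = [-0.0531 -0.2108; 0.6590 2.7003]
AᵀP(A−BK) = [0.0982 0.2496; 0.2496 0.8179]
P' = Q + AᵀP(A−BK) = [9.3482 -0.2504; -0.2504 1.8179]
tr(P') = 11.1661


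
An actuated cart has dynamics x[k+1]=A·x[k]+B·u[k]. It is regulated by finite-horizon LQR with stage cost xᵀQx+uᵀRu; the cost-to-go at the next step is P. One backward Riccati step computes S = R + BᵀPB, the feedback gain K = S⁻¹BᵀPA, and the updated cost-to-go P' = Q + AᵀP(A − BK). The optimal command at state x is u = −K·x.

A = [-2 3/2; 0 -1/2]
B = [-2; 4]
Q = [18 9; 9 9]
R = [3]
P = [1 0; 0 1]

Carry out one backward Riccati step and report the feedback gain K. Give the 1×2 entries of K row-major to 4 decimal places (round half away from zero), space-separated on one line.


BᵀP = [-2.0000 4.0000]
S = R + BᵀPB = [3] + [20.0000] = [23.0000]
BᵀPA = [4.0000 -5.0000]
K = S⁻¹·BᵀPA = [0.1739 -0.2174]
A−BK = [-1.6522 1.0652; -0.6957 0.3696]
AᵀP(A−BK) = [3.3043 -2.1304; -2.1304 1.4130]
P' = Q + AᵀP(A−BK) = [21.3043 6.8696; 6.8696 10.4130]
tr(P') = 31.7174

0.1739 -0.2174


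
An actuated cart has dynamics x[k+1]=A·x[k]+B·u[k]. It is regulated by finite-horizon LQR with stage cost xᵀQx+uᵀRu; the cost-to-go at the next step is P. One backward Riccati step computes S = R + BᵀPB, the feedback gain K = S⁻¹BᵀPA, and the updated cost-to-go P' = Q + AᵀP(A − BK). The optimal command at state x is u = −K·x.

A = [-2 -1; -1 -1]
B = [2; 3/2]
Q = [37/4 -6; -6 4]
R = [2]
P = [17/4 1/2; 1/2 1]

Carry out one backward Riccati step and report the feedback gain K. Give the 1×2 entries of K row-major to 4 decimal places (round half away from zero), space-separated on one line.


-0.8660 -0.4845

BᵀP = [9.2500 2.5000]
S = R + BᵀPB = [2] + [22.2500] = [24.2500]
BᵀPA = [-21.0000 -11.7500]
K = S⁻¹·BᵀPA = [-0.8660 -0.4845]
A−BK = [-0.2680 -0.0309; 0.2990 -0.2732]
AᵀP(A−BK) = [1.8144 0.8247; 0.8247 0.5567]
P' = Q + AᵀP(A−BK) = [11.0644 -5.1753; -5.1753 4.5567]
tr(P') = 15.6211


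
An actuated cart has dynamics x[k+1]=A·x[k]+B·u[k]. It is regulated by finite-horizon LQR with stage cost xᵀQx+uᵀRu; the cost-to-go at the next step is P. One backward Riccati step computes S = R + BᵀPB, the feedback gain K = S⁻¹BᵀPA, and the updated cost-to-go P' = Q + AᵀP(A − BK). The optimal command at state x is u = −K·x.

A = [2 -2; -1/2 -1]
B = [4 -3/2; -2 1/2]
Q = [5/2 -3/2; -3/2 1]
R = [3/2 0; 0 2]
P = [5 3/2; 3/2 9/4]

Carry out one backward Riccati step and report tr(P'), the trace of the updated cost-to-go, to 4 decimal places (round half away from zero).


BᵀP = [17.0000 1.5000; -6.7500 -1.1250]
S = R + BᵀPB = [3/2 0; 0 2] + [65.0000 -24.7500; -24.7500 9.5625] = [66.5000 -24.7500; -24.7500 11.5625]
BᵀPA = [33.2500 -35.5000; -12.9375 14.6250]
K = S⁻¹·BᵀPA = [0.4110 -0.3102; -0.2393 0.6008]
A−BK = [-0.0027 0.1421; 0.4415 -1.9208]
AᵀP(A−BK) = [0.8029 -2.2870; -2.2870 8.4501]
P' = Q + AᵀP(A−BK) = [3.3029 -3.7870; -3.7870 9.4501]
tr(P') = 12.7530

12.7530


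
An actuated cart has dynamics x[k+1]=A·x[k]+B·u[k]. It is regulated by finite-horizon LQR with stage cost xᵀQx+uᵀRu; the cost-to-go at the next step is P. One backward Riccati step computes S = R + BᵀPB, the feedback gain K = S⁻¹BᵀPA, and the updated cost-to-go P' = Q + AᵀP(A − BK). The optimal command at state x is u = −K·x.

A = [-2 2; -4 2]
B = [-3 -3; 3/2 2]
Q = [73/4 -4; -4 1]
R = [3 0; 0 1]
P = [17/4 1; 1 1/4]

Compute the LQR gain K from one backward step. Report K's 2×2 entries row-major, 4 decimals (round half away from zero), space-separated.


0.3008 -0.2501 0.8116 -0.6857

BᵀP = [-11.2500 -2.6250; -10.7500 -2.5000]
S = R + BᵀPB = [3 0; 0 1] + [29.8125 28.5000; 28.5000 27.2500] = [32.8125 28.5000; 28.5000 28.2500]
BᵀPA = [33.0000 -27.7500; 31.5000 -26.5000]
K = S⁻¹·BᵀPA = [0.3008 -0.2501; 0.8116 -0.6857]
A−BK = [1.3371 -0.8075; -6.0744 3.7466]
AᵀP(A−BK) = [1.5088 -1.1459; -1.1459 0.8876]
P' = Q + AᵀP(A−BK) = [19.7588 -5.1459; -5.1459 1.8876]
tr(P') = 21.6464


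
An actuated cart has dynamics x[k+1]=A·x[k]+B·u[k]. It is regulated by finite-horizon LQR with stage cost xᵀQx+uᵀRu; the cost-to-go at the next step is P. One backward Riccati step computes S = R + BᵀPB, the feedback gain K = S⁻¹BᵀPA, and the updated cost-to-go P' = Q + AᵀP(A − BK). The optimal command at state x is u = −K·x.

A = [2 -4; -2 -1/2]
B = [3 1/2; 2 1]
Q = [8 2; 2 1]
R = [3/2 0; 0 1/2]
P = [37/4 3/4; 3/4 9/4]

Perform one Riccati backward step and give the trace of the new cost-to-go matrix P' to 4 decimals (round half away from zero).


BᵀP = [29.2500 6.7500; 5.3750 2.6250]
S = R + BᵀPB = [3/2 0; 0 1/2] + [101.2500 21.3750; 21.3750 5.3125] = [102.7500 21.3750; 21.3750 5.8125]
BᵀPA = [45.0000 -120.3750; 5.5000 -22.8125]
K = S⁻¹·BᵀPA = [1.0261 -1.5110; -2.8270 1.6319]
A−BK = [0.3353 -0.2829; -1.2251 0.8901]
AᵀP(A−BK) = [9.3761 -7.4796; -7.4796 6.9016]
P' = Q + AᵀP(A−BK) = [17.3761 -5.4796; -5.4796 7.9016]
tr(P') = 25.2777

25.2777


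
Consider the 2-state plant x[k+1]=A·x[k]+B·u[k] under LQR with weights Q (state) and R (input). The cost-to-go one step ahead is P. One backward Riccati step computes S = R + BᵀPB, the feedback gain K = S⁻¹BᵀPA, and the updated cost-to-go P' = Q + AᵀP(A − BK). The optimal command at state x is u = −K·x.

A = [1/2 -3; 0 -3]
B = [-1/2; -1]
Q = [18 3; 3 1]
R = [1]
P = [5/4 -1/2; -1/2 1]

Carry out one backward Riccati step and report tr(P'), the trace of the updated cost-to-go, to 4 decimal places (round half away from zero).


26.7586

BᵀP = [-0.1250 -0.7500]
S = R + BᵀPB = [1] + [0.8125] = [1.8125]
BᵀPA = [-0.0625 2.6250]
K = S⁻¹·BᵀPA = [-0.0345 1.4483]
A−BK = [0.4828 -2.2759; -0.0345 -1.5517]
AᵀP(A−BK) = [0.3103 -1.0345; -1.0345 7.4483]
P' = Q + AᵀP(A−BK) = [18.3103 1.9655; 1.9655 8.4483]
tr(P') = 26.7586


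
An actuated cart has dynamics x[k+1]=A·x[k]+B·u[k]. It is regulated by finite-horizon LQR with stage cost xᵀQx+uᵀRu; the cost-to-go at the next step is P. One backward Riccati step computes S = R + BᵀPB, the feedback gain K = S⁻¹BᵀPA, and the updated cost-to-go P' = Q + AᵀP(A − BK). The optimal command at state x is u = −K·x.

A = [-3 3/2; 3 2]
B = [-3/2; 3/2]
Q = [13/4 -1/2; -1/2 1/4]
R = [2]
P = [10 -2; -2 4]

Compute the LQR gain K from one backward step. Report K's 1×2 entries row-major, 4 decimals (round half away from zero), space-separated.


BᵀP = [-18.0000 9.0000]
S = R + BᵀPB = [2] + [40.5000] = [42.5000]
BᵀPA = [81.0000 -9.0000]
K = S⁻¹·BᵀPA = [1.9059 -0.2118]
A−BK = [-0.1412 1.1824; 0.1412 2.3176]
AᵀP(A−BK) = [7.6235 -0.8471; -0.8471 24.5941]
P' = Q + AᵀP(A−BK) = [10.8735 -1.3471; -1.3471 24.8441]
tr(P') = 35.7176

1.9059 -0.2118


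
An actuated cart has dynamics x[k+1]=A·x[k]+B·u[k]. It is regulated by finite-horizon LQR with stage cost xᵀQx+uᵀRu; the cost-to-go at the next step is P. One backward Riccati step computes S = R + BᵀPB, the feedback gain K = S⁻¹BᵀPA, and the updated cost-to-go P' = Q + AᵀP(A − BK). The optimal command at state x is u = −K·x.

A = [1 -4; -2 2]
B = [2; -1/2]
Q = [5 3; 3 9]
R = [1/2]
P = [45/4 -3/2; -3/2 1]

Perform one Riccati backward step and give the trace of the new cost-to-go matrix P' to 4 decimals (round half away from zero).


BᵀP = [23.2500 -3.5000]
S = R + BᵀPB = [1/2] + [48.2500] = [48.7500]
BᵀPA = [30.2500 -100.0000]
K = S⁻¹·BᵀPA = [0.6205 -2.0513]
A−BK = [-0.2410 0.1026; -1.6897 0.9744]
AᵀP(A−BK) = [2.4795 -1.9487; -1.9487 2.8718]
P' = Q + AᵀP(A−BK) = [7.4795 1.0513; 1.0513 11.8718]
tr(P') = 19.3513

19.3513


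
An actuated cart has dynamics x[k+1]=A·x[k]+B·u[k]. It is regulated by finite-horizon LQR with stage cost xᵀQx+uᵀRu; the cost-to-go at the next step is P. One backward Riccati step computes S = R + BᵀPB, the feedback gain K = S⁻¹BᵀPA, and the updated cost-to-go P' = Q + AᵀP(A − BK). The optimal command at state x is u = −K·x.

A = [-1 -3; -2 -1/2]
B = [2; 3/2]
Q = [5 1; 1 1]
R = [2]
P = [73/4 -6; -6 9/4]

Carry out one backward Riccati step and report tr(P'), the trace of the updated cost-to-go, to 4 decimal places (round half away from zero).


14.9369

BᵀP = [27.5000 -8.6250]
S = R + BᵀPB = [2] + [42.0625] = [44.0625]
BᵀPA = [-10.2500 -78.1875]
K = S⁻¹·BᵀPA = [-0.2326 -1.7745]
A−BK = [-0.5348 0.5489; -1.6511 2.1617]
AᵀP(A−BK) = [0.8656 -0.1883; -0.1883 8.0713]
P' = Q + AᵀP(A−BK) = [5.8656 0.8117; 0.8117 9.0713]
tr(P') = 14.9369


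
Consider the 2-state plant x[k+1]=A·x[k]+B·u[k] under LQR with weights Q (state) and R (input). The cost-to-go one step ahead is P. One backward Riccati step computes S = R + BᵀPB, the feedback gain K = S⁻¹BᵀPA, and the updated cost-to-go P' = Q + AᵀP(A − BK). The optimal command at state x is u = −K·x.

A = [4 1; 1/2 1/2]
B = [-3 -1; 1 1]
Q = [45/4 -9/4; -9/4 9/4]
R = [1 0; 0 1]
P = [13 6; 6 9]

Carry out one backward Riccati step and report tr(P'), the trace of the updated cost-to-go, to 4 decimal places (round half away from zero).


BᵀP = [-33.0000 -9.0000; -7.0000 3.0000]
S = R + BᵀPB = [1 0; 0 1] + [90.0000 24.0000; 24.0000 10.0000] = [91.0000 24.0000; 24.0000 11.0000]
BᵀPA = [-136.5000 -37.5000; -26.5000 -5.5000]
K = S⁻¹·BᵀPA = [-2.0365 -0.6600; 2.0341 0.9400]
A−BK = [-0.0753 -0.0400; 0.5024 0.2200]
AᵀP(A−BK) = [10.1759 4.0700; 4.0700 1.6700]
P' = Q + AᵀP(A−BK) = [21.4259 1.8200; 1.8200 3.9200]
tr(P') = 25.3459

25.3459


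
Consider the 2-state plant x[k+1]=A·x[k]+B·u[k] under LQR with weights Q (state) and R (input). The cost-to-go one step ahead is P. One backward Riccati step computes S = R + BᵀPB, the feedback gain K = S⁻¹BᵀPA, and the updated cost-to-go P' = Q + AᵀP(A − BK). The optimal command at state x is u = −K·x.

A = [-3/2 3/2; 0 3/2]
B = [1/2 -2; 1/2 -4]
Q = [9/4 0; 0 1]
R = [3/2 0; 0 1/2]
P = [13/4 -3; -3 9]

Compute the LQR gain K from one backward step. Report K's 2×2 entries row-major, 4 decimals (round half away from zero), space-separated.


-0.6563 0.3405 -0.1488 -0.2975

BᵀP = [0.1250 3.0000; 5.5000 -30.0000]
S = R + BᵀPB = [3/2 0; 0 1/2] + [1.5625 -12.2500; -12.2500 109.0000] = [3.0625 -12.2500; -12.2500 109.5000]
BᵀPA = [-0.1875 4.6875; -8.2500 -36.7500]
K = S⁻¹·BᵀPA = [-0.6563 0.3405; -0.1488 -0.2975]
A−BK = [-1.4694 0.7347; -0.2669 0.1397]
AᵀP(A−BK) = [5.9622 -2.9532; -2.9532 1.5324]
P' = Q + AᵀP(A−BK) = [8.2122 -2.9532; -2.9532 2.5324]
tr(P') = 10.7446


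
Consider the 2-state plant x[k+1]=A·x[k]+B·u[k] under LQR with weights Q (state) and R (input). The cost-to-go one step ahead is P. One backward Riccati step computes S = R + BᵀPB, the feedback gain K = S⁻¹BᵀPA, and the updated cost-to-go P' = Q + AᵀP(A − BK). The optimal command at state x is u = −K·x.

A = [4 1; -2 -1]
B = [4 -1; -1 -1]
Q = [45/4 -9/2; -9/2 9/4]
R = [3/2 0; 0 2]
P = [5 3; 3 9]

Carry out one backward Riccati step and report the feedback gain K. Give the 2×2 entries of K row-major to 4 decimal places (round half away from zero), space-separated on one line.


BᵀP = [17.0000 3.0000; -8.0000 -12.0000]
S = R + BᵀPB = [3/2 0; 0 2] + [65.0000 -20.0000; -20.0000 20.0000] = [66.5000 -20.0000; -20.0000 22.0000]
BᵀPA = [62.0000 14.0000; -8.0000 4.0000]
K = S⁻¹·BᵀPA = [1.1326 0.3650; 0.6660 0.5136]
A−BK = [0.1355 0.0536; -0.2013 -0.1214]
AᵀP(A−BK) = [3.1044 1.4788; 1.4788 0.8354]
P' = Q + AᵀP(A−BK) = [14.3544 -3.0212; -3.0212 3.0854]
tr(P') = 17.4398

1.1326 0.3650 0.6660 0.5136
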